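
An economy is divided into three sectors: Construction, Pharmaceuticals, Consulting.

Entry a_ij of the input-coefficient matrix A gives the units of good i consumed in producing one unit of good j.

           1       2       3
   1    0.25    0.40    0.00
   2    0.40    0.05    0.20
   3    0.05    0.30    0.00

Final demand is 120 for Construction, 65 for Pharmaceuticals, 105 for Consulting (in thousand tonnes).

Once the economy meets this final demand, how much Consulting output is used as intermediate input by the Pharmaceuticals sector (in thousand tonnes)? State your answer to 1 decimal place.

z_32 = 67.7

I − A =
  [   0.75    -0.40     0.00]
  [  -0.40     0.95    -0.20]
  [  -0.05    -0.30     1.00]
Cofactors of I−A, C_ij = (−1)^(i+j)·(minor ij) (rows/columns in the sector order above):
  C_11 = (0.95)(1.00) − (-0.20)(-0.30) = 0.8900
  C_12 = −[(-0.40)(1.00) − (-0.20)(-0.05)] = 0.4100
  C_13 = (-0.40)(-0.30) − (0.95)(-0.05) = 0.1675
  C_21 = −[(-0.40)(1.00) − (0.00)(-0.30)] = 0.4000
  C_22 = (0.75)(1.00) − (0.00)(-0.05) = 0.7500
  C_23 = −[(0.75)(-0.30) − (-0.40)(-0.05)] = 0.2450
  C_31 = (-0.40)(-0.20) − (0.00)(0.95) = 0.0800
  C_32 = −[(0.75)(-0.20) − (0.00)(-0.40)] = 0.1500
  C_33 = (0.75)(0.95) − (-0.40)(-0.40) = 0.5525
det(I−A) = Σ_j (I−A)_1j·C_1j = (0.75)(0.8900) + (-0.40)(0.4100) + (0.00)(0.1675) = 0.5035
adj(I−A) = Cᵀ =
  [ 0.8900   0.4000   0.0800]
  [ 0.4100   0.7500   0.1500]
  [ 0.1675   0.2450   0.5525]
(I − A)⁻¹ = adj(I−A) / det(I−A) ≈
  [   1.7676     0.7944     0.1589]
  [   0.8143     1.4896     0.2979]
  [   0.3327     0.4866     1.0973]
First solve x = (I − A)⁻¹ d = adj(I−A)·d / det(I−A); in particular x_2 = (0.4100·120 + 0.7500·65 + 0.1500·105) / 0.5035 = 113.70 / 0.5035 ≈ 225.819.
Intermediate flow from 3 to 2: z_32 = a_32 · x_2 = 0.30 × 113.70 / 0.5035 = 34.11 / 0.5035 ≈ 67.7.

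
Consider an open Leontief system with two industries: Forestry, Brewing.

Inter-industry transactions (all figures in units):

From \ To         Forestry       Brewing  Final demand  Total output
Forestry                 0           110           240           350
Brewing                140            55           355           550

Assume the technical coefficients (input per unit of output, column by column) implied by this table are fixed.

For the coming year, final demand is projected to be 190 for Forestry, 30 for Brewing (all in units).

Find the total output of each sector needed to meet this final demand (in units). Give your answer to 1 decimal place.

Technical coefficients a_ij = z_ij / X_j:
  a_FF = 0/350 = 0.00, a_BF = 140/350 = 0.40
  a_FB = 110/550 = 0.20, a_BB = 55/550 = 0.10
I − A =
  [   1.00    -0.20]
  [  -0.40     0.90]
det(I−A) = (1.00)(0.90) − (-0.20)(-0.40) = 0.8200
adj(I−A) = [[0.90, 0.20], [0.40, 1.00]]
(I − A)⁻¹ = adj(I−A) / det(I−A) ≈
  [   1.0976     0.2439]
  [   0.4878     1.2195]
x = (I − A)⁻¹ d = adj(I−A)·d / det(I−A), with det(I−A) = 0.8200:
  x_F = (0.90·190 + 0.20·30) / 0.8200 = 177.00 / 0.8200 ≈ 215.9
  x_B = (0.40·190 + 1.00·30) / 0.8200 = 106.00 / 0.8200 ≈ 129.3

x_F = 215.9, x_B = 129.3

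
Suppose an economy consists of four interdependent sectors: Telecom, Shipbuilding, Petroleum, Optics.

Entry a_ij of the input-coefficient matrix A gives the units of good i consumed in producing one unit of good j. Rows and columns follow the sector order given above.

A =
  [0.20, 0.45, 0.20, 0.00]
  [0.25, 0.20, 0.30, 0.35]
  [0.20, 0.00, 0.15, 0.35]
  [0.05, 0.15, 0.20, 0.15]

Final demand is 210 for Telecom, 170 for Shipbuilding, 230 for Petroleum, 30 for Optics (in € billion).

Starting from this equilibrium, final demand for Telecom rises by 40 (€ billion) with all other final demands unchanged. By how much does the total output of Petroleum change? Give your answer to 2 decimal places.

I − A =
  [   0.80    -0.45    -0.20     0.00]
  [  -0.25     0.80    -0.30    -0.35]
  [  -0.20     0.00     0.85    -0.35]
  [  -0.05    -0.15    -0.20     0.85]
Compute the cofactors C_ij = (−1)^(i+j)·(3×3 minor ij) of I−A; the adjugate is their transpose:
adj(I−A) = Cᵀ =
  [ 0.461625   0.304125   0.271750   0.237125]
  [ 0.248250   0.484500   0.306000   0.325500]
  [ 0.152625   0.126375   0.398500   0.216125]
  [ 0.106875   0.133125   0.163750   0.389375]
det(I−A) = Σ_j (I−A)_1j·C_1j = (0.80)(0.461625) + (-0.45)(0.248250) + (-0.20)(0.152625) + (0.00)(0.106875) = 0.2270625
(I − A)⁻¹ = adj(I−A) / det(I−A) ≈
  [   2.0330     1.3394     1.1968     1.0443]
  [   1.0933     2.1338     1.3476     1.4335]
  [   0.6722     0.5566     1.7550     0.9518]
  [   0.4707     0.5863     0.7212     1.7148]
Δx = (I − A)⁻¹ Δd with Δd having +40 in the Telecom component and 0 elsewhere.
So Δx_P = L_PT · (+40), where L_PT = adj(I−A)_PT / det(I−A) = 0.152625 / 0.2270625.
Δx_P = 0.152625 × (+40) / 0.2270625 = 6.105 / 0.2270625 ≈ 26.89.

Δx_P = 26.89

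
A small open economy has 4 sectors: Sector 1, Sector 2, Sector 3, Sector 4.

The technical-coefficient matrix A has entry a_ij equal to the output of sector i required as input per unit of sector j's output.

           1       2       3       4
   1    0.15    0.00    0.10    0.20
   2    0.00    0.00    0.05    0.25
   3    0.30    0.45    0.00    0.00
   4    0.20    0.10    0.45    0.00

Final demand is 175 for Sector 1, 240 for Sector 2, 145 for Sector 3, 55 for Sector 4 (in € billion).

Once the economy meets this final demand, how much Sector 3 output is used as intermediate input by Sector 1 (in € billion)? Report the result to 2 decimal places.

z_31 = 99.53

I − A =
  [   0.85     0.00    -0.10    -0.20]
  [   0.00     1.00    -0.05    -0.25]
  [  -0.30    -0.45     1.00     0.00]
  [  -0.20    -0.10    -0.45     1.00]
Compute the cofactors C_ij = (−1)^(i+j)·(3×3 minor ij) of I−A; the adjugate is their transpose:
adj(I−A) = Cᵀ =
  [ 0.901875   0.105500   0.188500   0.206750]
  [ 0.098750   0.753000   0.141125   0.208000]
  [ 0.315000   0.370500   0.788750   0.155625]
  [ 0.332000   0.263125   0.406750   0.800875]
det(I−A) = Σ_j (I−A)_1j·C_1j = (0.85)(0.901875) + (0.00)(0.098750) + (-0.10)(0.315000) + (-0.20)(0.332000) = 0.66869375
(I − A)⁻¹ = adj(I−A) / det(I−A) ≈
  [   1.3487     0.1578     0.2819     0.3092]
  [   0.1477     1.1261     0.2110     0.3111]
  [   0.4711     0.5541     1.1795     0.2327]
  [   0.4965     0.3935     0.6083     1.1977]
First solve x = (I − A)⁻¹ d = adj(I−A)·d / det(I−A); in particular x_1 = (0.901875·175 + 0.105500·240 + 0.188500·145 + 0.206750·55) / 0.66869375 = 221.851875 / 0.66869375 ≈ 331.7690.
Intermediate flow from 3 to 1: z_31 = a_31 · x_1 = 0.30 × 221.851875 / 0.66869375 = 66.5555625 / 0.66869375 ≈ 99.53.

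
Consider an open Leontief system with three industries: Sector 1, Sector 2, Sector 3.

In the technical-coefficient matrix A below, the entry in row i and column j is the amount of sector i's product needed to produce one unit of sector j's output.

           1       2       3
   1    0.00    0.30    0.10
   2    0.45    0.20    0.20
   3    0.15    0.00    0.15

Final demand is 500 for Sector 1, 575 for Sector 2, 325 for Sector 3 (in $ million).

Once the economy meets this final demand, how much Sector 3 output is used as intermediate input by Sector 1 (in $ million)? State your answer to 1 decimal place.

I − A =
  [   1.00    -0.30    -0.10]
  [  -0.45     0.80    -0.20]
  [  -0.15     0.00     0.85]
Cofactors of I−A, C_ij = (−1)^(i+j)·(minor ij) (rows/columns in the sector order above):
  C_11 = (0.80)(0.85) − (-0.20)(0.00) = 0.6800
  C_12 = −[(-0.45)(0.85) − (-0.20)(-0.15)] = 0.4125
  C_13 = (-0.45)(0.00) − (0.80)(-0.15) = 0.1200
  C_21 = −[(-0.30)(0.85) − (-0.10)(0.00)] = 0.2550
  C_22 = (1.00)(0.85) − (-0.10)(-0.15) = 0.8350
  C_23 = −[(1.00)(0.00) − (-0.30)(-0.15)] = 0.0450
  C_31 = (-0.30)(-0.20) − (-0.10)(0.80) = 0.1400
  C_32 = −[(1.00)(-0.20) − (-0.10)(-0.45)] = 0.2450
  C_33 = (1.00)(0.80) − (-0.30)(-0.45) = 0.6650
det(I−A) = Σ_j (I−A)_1j·C_1j = (1.00)(0.6800) + (-0.30)(0.4125) + (-0.10)(0.1200) = 0.54425
adj(I−A) = Cᵀ =
  [ 0.6800   0.2550   0.1400]
  [ 0.4125   0.8350   0.2450]
  [ 0.1200   0.0450   0.6650]
(I − A)⁻¹ = adj(I−A) / det(I−A) ≈
  [   1.2494     0.4685     0.2572]
  [   0.7579     1.5342     0.4502]
  [   0.2205     0.0827     1.2219]
First solve x = (I − A)⁻¹ d = adj(I−A)·d / det(I−A); in particular x_1 = (0.6800·500 + 0.2550·575 + 0.1400·325) / 0.54425 = 532.125 / 0.54425 ≈ 977.722.
Intermediate flow from 3 to 1: z_31 = a_31 · x_1 = 0.15 × 532.125 / 0.54425 = 79.81875 / 0.54425 ≈ 146.7.

z_31 = 146.7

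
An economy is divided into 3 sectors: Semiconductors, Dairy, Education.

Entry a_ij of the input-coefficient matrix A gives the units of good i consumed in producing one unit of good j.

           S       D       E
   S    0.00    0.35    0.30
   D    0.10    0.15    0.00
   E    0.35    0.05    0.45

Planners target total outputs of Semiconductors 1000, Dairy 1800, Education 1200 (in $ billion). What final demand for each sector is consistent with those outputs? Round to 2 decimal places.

I − A =
  [   1.00    -0.35    -0.30]
  [  -0.10     0.85     0.00]
  [  -0.35    -0.05     0.55]
d = (I − A) x:
  d_S = (+1.00)·1000 + (-0.35)·1800 + (-0.30)·1200 = 10.00
  d_D = (-0.10)·1000 + (+0.85)·1800 + (+0.00)·1200 = 1430.00
  d_E = (-0.35)·1000 + (-0.05)·1800 + (+0.55)·1200 = 220.00

d_S = 10.00, d_D = 1430.00, d_E = 220.00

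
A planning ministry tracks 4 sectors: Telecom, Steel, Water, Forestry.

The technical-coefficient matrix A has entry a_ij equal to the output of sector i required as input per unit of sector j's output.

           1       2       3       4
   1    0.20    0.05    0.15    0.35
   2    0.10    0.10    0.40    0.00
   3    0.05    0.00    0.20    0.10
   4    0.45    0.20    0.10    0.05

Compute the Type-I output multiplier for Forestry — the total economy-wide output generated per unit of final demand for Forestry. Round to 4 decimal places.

I − A =
  [   0.80    -0.05    -0.15    -0.35]
  [  -0.10     0.90    -0.40     0.00]
  [  -0.05     0.00     0.80    -0.10]
  [  -0.45    -0.20    -0.10     0.95]
Compute the cofactors C_ij = (−1)^(i+j)·(3×3 minor ij) of I−A; the adjugate is their transpose:
adj(I−A) = Cᵀ =
  [ 0.667000   0.096500   0.206750   0.267500]
  [ 0.112000   0.458375   0.258750   0.068500]
  [ 0.085250   0.024125   0.530500   0.087250]
  [ 0.348500   0.144750   0.208250   0.564250]
det(I−A) = Σ_j (I−A)_1j·C_1j = (0.80)(0.667000) + (-0.05)(0.112000) + (-0.15)(0.085250) + (-0.35)(0.348500) = 0.3932375
(I − A)⁻¹ = adj(I−A) / det(I−A) ≈
  [   1.69618     0.24540     0.52576     0.68025]
  [   0.28482     1.16564     0.65800     0.17419]
  [   0.21679     0.06135     1.34906     0.22188]
  [   0.88623     0.36810     0.52958     1.43488]
The output multiplier for sector j is the column-j sum of the Leontief inverse (I − A)⁻¹ = adj(I−A) / det(I−A).
Column 4 of adj(I−A): (0.267500, 0.068500, 0.087250, 0.564250); det(I−A) = 0.3932375.
m_4 = (0.267500 + 0.068500 + 0.087250 + 0.564250) / 0.3932375 = 0.9875 / 0.3932375 ≈ 2.5112.

m_4 = 2.5112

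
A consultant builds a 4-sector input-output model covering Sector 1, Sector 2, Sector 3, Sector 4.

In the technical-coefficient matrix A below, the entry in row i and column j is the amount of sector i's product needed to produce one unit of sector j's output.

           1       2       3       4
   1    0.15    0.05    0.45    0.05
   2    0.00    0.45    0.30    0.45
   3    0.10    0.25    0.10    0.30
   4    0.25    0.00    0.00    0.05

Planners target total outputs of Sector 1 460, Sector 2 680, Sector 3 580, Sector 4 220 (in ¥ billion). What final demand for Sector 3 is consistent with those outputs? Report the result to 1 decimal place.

I − A =
  [   0.85    -0.05    -0.45    -0.05]
  [   0.00     0.55    -0.30    -0.45]
  [  -0.10    -0.25     0.90    -0.30]
  [  -0.25     0.00     0.00     0.95]
d = (I − A) x:
  d_1 = (+0.85)·460 + (-0.05)·680 + (-0.45)·580 + (-0.05)·220 = 85.0
  d_2 = (+0.00)·460 + (+0.55)·680 + (-0.30)·580 + (-0.45)·220 = 101.0
  d_3 = (-0.10)·460 + (-0.25)·680 + (+0.90)·580 + (-0.30)·220 = 240.0
  d_4 = (-0.25)·460 + (+0.00)·680 + (+0.00)·580 + (+0.95)·220 = 94.0

d_3 = 240.0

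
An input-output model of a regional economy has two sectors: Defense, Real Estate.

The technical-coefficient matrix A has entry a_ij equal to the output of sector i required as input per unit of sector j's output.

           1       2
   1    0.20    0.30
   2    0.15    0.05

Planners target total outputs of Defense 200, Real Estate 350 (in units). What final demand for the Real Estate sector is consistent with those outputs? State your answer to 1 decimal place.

d_2 = 302.5

I − A =
  [   0.80    -0.30]
  [  -0.15     0.95]
d = (I − A) x:
  d_1 = (+0.80)·200 + (-0.30)·350 = 55.0
  d_2 = (-0.15)·200 + (+0.95)·350 = 302.5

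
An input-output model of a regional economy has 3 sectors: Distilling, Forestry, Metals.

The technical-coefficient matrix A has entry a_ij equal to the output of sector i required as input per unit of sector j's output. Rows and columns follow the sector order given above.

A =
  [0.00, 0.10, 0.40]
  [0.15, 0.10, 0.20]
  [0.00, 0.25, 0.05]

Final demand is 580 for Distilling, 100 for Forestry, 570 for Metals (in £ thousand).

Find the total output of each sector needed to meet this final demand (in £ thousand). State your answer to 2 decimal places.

I − A =
  [   1.00    -0.10    -0.40]
  [  -0.15     0.90    -0.20]
  [   0.00    -0.25     0.95]
Cofactors of I−A, C_ij = (−1)^(i+j)·(minor ij) (rows/columns in the sector order above):
  C_11 = (0.90)(0.95) − (-0.20)(-0.25) = 0.8050
  C_12 = −[(-0.15)(0.95) − (-0.20)(0.00)] = 0.1425
  C_13 = (-0.15)(-0.25) − (0.90)(0.00) = 0.0375
  C_21 = −[(-0.10)(0.95) − (-0.40)(-0.25)] = 0.1950
  C_22 = (1.00)(0.95) − (-0.40)(0.00) = 0.9500
  C_23 = −[(1.00)(-0.25) − (-0.10)(0.00)] = 0.2500
  C_31 = (-0.10)(-0.20) − (-0.40)(0.90) = 0.3800
  C_32 = −[(1.00)(-0.20) − (-0.40)(-0.15)] = 0.2600
  C_33 = (1.00)(0.90) − (-0.10)(-0.15) = 0.8850
det(I−A) = Σ_j (I−A)_1j·C_1j = (1.00)(0.8050) + (-0.10)(0.1425) + (-0.40)(0.0375) = 0.77575
adj(I−A) = Cᵀ =
  [ 0.8050   0.1950   0.3800]
  [ 0.1425   0.9500   0.2600]
  [ 0.0375   0.2500   0.8850]
(I − A)⁻¹ = adj(I−A) / det(I−A) ≈
  [   1.0377     0.2514     0.4898]
  [   0.1837     1.2246     0.3352]
  [   0.0483     0.3223     1.1408]
x = (I − A)⁻¹ d = adj(I−A)·d / det(I−A), with det(I−A) = 0.77575:
  x_1 = (0.8050·580 + 0.1950·100 + 0.3800·570) / 0.77575 = 703.00 / 0.77575 ≈ 906.22
  x_2 = (0.1425·580 + 0.9500·100 + 0.2600·570) / 0.77575 = 325.85 / 0.77575 ≈ 420.05
  x_3 = (0.0375·580 + 0.2500·100 + 0.8850·570) / 0.77575 = 551.20 / 0.77575 ≈ 710.54

x_1 = 906.22, x_2 = 420.05, x_3 = 710.54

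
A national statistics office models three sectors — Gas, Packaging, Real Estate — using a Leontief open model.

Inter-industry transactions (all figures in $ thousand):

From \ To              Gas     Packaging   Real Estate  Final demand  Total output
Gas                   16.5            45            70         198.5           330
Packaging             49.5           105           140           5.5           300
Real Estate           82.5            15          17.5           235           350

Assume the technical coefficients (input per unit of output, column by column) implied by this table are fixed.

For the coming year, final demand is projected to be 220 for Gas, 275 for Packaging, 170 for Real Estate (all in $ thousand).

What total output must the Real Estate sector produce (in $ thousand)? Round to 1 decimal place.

Technical coefficients a_ij = z_ij / X_j:
  a_GG = 16.5/330 = 0.05, a_PG = 49.5/330 = 0.15, a_RG = 82.5/330 = 0.25
  a_GP = 45/300 = 0.15, a_PP = 105/300 = 0.35, a_RP = 15/300 = 0.05
  a_GR = 70/350 = 0.20, a_PR = 140/350 = 0.40, a_RR = 17.5/350 = 0.05
I − A =
  [   0.95    -0.15    -0.20]
  [  -0.15     0.65    -0.40]
  [  -0.25    -0.05     0.95]
Cofactors of I−A, C_ij = (−1)^(i+j)·(minor ij) (rows/columns in the sector order above):
  C_11 = (0.65)(0.95) − (-0.40)(-0.05) = 0.5975
  C_12 = −[(-0.15)(0.95) − (-0.40)(-0.25)] = 0.2425
  C_13 = (-0.15)(-0.05) − (0.65)(-0.25) = 0.1700
  C_21 = −[(-0.15)(0.95) − (-0.20)(-0.05)] = 0.1525
  C_22 = (0.95)(0.95) − (-0.20)(-0.25) = 0.8525
  C_23 = −[(0.95)(-0.05) − (-0.15)(-0.25)] = 0.0850
  C_31 = (-0.15)(-0.40) − (-0.20)(0.65) = 0.1900
  C_32 = −[(0.95)(-0.40) − (-0.20)(-0.15)] = 0.4100
  C_33 = (0.95)(0.65) − (-0.15)(-0.15) = 0.5950
det(I−A) = Σ_j (I−A)_1j·C_1j = (0.95)(0.5975) + (-0.15)(0.2425) + (-0.20)(0.1700) = 0.49725
adj(I−A) = Cᵀ =
  [ 0.5975   0.1525   0.1900]
  [ 0.2425   0.8525   0.4100]
  [ 0.1700   0.0850   0.5950]
(I − A)⁻¹ = adj(I−A) / det(I−A) ≈
  [   1.2016     0.3067     0.3821]
  [   0.4877     1.7144     0.8245]
  [   0.3419     0.1709     1.1966]
x = (I − A)⁻¹ d = adj(I−A)·d / det(I−A), with det(I−A) = 0.49725:
  x_G = (0.5975·220 + 0.1525·275 + 0.1900·170) / 0.49725 = 205.6875 / 0.49725 ≈ 413.7
  x_P = (0.2425·220 + 0.8525·275 + 0.4100·170) / 0.49725 = 357.4875 / 0.49725 ≈ 718.9
  x_R = (0.1700·220 + 0.0850·275 + 0.5950·170) / 0.49725 = 161.925 / 0.49725 ≈ 325.6

x_R = 325.6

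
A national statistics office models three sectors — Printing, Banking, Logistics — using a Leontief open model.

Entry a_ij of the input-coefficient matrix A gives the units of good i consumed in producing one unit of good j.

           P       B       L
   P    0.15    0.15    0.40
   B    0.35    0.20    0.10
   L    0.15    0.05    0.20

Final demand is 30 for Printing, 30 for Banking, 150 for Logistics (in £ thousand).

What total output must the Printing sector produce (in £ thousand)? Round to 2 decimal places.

I − A =
  [   0.85    -0.15    -0.40]
  [  -0.35     0.80    -0.10]
  [  -0.15    -0.05     0.80]
Cofactors of I−A, C_ij = (−1)^(i+j)·(minor ij) (rows/columns in the sector order above):
  C_11 = (0.80)(0.80) − (-0.10)(-0.05) = 0.6350
  C_12 = −[(-0.35)(0.80) − (-0.10)(-0.15)] = 0.2950
  C_13 = (-0.35)(-0.05) − (0.80)(-0.15) = 0.1375
  C_21 = −[(-0.15)(0.80) − (-0.40)(-0.05)] = 0.1400
  C_22 = (0.85)(0.80) − (-0.40)(-0.15) = 0.6200
  C_23 = −[(0.85)(-0.05) − (-0.15)(-0.15)] = 0.0650
  C_31 = (-0.15)(-0.10) − (-0.40)(0.80) = 0.3350
  C_32 = −[(0.85)(-0.10) − (-0.40)(-0.35)] = 0.2250
  C_33 = (0.85)(0.80) − (-0.15)(-0.35) = 0.6275
det(I−A) = Σ_j (I−A)_1j·C_1j = (0.85)(0.6350) + (-0.15)(0.2950) + (-0.40)(0.1375) = 0.4405
adj(I−A) = Cᵀ =
  [ 0.6350   0.1400   0.3350]
  [ 0.2950   0.6200   0.2250]
  [ 0.1375   0.0650   0.6275]
(I − A)⁻¹ = adj(I−A) / det(I−A) ≈
  [   1.4415     0.3178     0.7605]
  [   0.6697     1.4075     0.5108]
  [   0.3121     0.1476     1.4245]
x = (I − A)⁻¹ d = adj(I−A)·d / det(I−A), with det(I−A) = 0.4405:
  x_P = (0.6350·30 + 0.1400·30 + 0.3350·150) / 0.4405 = 73.50 / 0.4405 ≈ 166.86
  x_B = (0.2950·30 + 0.6200·30 + 0.2250·150) / 0.4405 = 61.20 / 0.4405 ≈ 138.93
  x_L = (0.1375·30 + 0.0650·30 + 0.6275·150) / 0.4405 = 100.20 / 0.4405 ≈ 227.47

x_P = 166.86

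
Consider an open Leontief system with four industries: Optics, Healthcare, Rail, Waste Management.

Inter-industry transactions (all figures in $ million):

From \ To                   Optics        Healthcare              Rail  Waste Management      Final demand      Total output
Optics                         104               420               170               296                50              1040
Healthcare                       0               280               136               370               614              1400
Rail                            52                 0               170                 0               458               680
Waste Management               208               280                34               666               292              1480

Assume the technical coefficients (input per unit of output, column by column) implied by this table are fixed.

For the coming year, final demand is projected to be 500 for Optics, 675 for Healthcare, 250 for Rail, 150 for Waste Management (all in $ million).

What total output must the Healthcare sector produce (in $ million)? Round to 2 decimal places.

Technical coefficients a_ij = z_ij / X_j:
  a_11 = 104/1040 = 0.10, a_21 = 0/1040 = 0.00, a_31 = 52/1040 = 0.05, a_41 = 208/1040 = 0.20
  a_12 = 420/1400 = 0.30, a_22 = 280/1400 = 0.20, a_32 = 0/1400 = 0.00, a_42 = 280/1400 = 0.20
  a_13 = 170/680 = 0.25, a_23 = 136/680 = 0.20, a_33 = 170/680 = 0.25, a_43 = 34/680 = 0.05
  a_14 = 296/1480 = 0.20, a_24 = 370/1480 = 0.25, a_34 = 0/1480 = 0.00, a_44 = 666/1480 = 0.45
I − A =
  [   0.90    -0.30    -0.25    -0.20]
  [   0.00     0.80    -0.20    -0.25]
  [  -0.05     0.00     0.75     0.00]
  [  -0.20    -0.20    -0.05     0.55]
Compute the cofactors C_ij = (−1)^(i+j)·(3×3 minor ij) of I−A; the adjugate is their transpose:
adj(I−A) = Cᵀ =
  [ 0.292500   0.153750   0.150250   0.176250]
  [ 0.043625   0.333875   0.114750   0.167625]
  [ 0.019500   0.010250   0.304000   0.011750]
  [ 0.124000   0.178250   0.124000   0.527000]
det(I−A) = Σ_j (I−A)_1j·C_1j = (0.90)(0.292500) + (-0.30)(0.043625) + (-0.25)(0.019500) + (-0.20)(0.124000) = 0.2204875
(I − A)⁻¹ = adj(I−A) / det(I−A) ≈
  [   1.3266     0.6973     0.6814     0.7994]
  [   0.1979     1.5143     0.5204     0.7602]
  [   0.0884     0.0465     1.3788     0.0533]
  [   0.5624     0.8084     0.5624     2.3902]
x = (I − A)⁻¹ d = adj(I−A)·d / det(I−A), with det(I−A) = 0.2204875:
  x_1 = (0.292500·500 + 0.153750·675 + 0.150250·250 + 0.176250·150) / 0.2204875 = 314.03125 / 0.2204875 ≈ 1424.26
  x_2 = (0.043625·500 + 0.333875·675 + 0.114750·250 + 0.167625·150) / 0.2204875 = 301.009375 / 0.2204875 ≈ 1365.20
  x_3 = (0.019500·500 + 0.010250·675 + 0.304000·250 + 0.011750·150) / 0.2204875 = 94.43125 / 0.2204875 ≈ 428.28
  x_4 = (0.124000·500 + 0.178250·675 + 0.124000·250 + 0.527000·150) / 0.2204875 = 292.36875 / 0.2204875 ≈ 1326.01

x_2 = 1365.20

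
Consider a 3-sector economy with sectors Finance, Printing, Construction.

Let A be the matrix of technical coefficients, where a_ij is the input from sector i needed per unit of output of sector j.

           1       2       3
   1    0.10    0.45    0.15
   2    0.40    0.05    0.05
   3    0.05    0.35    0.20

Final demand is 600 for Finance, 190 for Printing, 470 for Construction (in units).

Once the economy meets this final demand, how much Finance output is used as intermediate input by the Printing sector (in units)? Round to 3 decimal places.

z_12 = 343.841

I − A =
  [   0.90    -0.45    -0.15]
  [  -0.40     0.95    -0.05]
  [  -0.05    -0.35     0.80]
Cofactors of I−A, C_ij = (−1)^(i+j)·(minor ij) (rows/columns in the sector order above):
  C_11 = (0.95)(0.80) − (-0.05)(-0.35) = 0.7425
  C_12 = −[(-0.40)(0.80) − (-0.05)(-0.05)] = 0.3225
  C_13 = (-0.40)(-0.35) − (0.95)(-0.05) = 0.1875
  C_21 = −[(-0.45)(0.80) − (-0.15)(-0.35)] = 0.4125
  C_22 = (0.90)(0.80) − (-0.15)(-0.05) = 0.7125
  C_23 = −[(0.90)(-0.35) − (-0.45)(-0.05)] = 0.3375
  C_31 = (-0.45)(-0.05) − (-0.15)(0.95) = 0.1650
  C_32 = −[(0.90)(-0.05) − (-0.15)(-0.40)] = 0.1050
  C_33 = (0.90)(0.95) − (-0.45)(-0.40) = 0.6750
det(I−A) = Σ_j (I−A)_1j·C_1j = (0.90)(0.7425) + (-0.45)(0.3225) + (-0.15)(0.1875) = 0.4950
adj(I−A) = Cᵀ =
  [ 0.7425   0.4125   0.1650]
  [ 0.3225   0.7125   0.1050]
  [ 0.1875   0.3375   0.6750]
(I − A)⁻¹ = adj(I−A) / det(I−A) ≈
  [   1.5000     0.8333     0.3333]
  [   0.6515     1.4394     0.2121]
  [   0.3788     0.6818     1.3636]
First solve x = (I − A)⁻¹ d = adj(I−A)·d / det(I−A); in particular x_2 = (0.3225·600 + 0.7125·190 + 0.1050·470) / 0.4950 = 378.225 / 0.4950 ≈ 764.09091.
Intermediate flow from 1 to 2: z_12 = a_12 · x_2 = 0.45 × 378.225 / 0.4950 = 170.20125 / 0.4950 ≈ 343.841.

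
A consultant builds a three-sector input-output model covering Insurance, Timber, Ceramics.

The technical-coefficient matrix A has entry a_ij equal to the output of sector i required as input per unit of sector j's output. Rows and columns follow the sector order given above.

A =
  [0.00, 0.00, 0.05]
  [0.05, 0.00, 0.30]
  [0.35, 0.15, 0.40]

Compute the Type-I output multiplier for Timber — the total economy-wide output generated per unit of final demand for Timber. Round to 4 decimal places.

m_2 = 1.3777

I − A =
  [   1.00     0.00    -0.05]
  [  -0.05     1.00    -0.30]
  [  -0.35    -0.15     0.60]
Cofactors of I−A, C_ij = (−1)^(i+j)·(minor ij) (rows/columns in the sector order above):
  C_11 = (1.00)(0.60) − (-0.30)(-0.15) = 0.5550
  C_12 = −[(-0.05)(0.60) − (-0.30)(-0.35)] = 0.1350
  C_13 = (-0.05)(-0.15) − (1.00)(-0.35) = 0.3575
  C_21 = −[(0.00)(0.60) − (-0.05)(-0.15)] = 0.0075
  C_22 = (1.00)(0.60) − (-0.05)(-0.35) = 0.5825
  C_23 = −[(1.00)(-0.15) − (0.00)(-0.35)] = 0.1500
  C_31 = (0.00)(-0.30) − (-0.05)(1.00) = 0.0500
  C_32 = −[(1.00)(-0.30) − (-0.05)(-0.05)] = 0.3025
  C_33 = (1.00)(1.00) − (0.00)(-0.05) = 1.0000
det(I−A) = Σ_j (I−A)_1j·C_1j = (1.00)(0.5550) + (0.00)(0.1350) + (-0.05)(0.3575) = 0.537125
adj(I−A) = Cᵀ =
  [ 0.5550   0.0075   0.0500]
  [ 0.1350   0.5825   0.3025]
  [ 0.3575   0.1500   1.0000]
(I − A)⁻¹ = adj(I−A) / det(I−A) ≈
  [   1.03328     0.01396     0.09309]
  [   0.25134     1.08448     0.56318]
  [   0.66558     0.27926     1.86176]
The output multiplier for sector j is the column-j sum of the Leontief inverse (I − A)⁻¹ = adj(I−A) / det(I−A).
Column 2 of adj(I−A): (0.0075, 0.5825, 0.1500); det(I−A) = 0.537125.
m_2 = (0.0075 + 0.5825 + 0.1500) / 0.537125 = 0.74 / 0.537125 ≈ 1.3777.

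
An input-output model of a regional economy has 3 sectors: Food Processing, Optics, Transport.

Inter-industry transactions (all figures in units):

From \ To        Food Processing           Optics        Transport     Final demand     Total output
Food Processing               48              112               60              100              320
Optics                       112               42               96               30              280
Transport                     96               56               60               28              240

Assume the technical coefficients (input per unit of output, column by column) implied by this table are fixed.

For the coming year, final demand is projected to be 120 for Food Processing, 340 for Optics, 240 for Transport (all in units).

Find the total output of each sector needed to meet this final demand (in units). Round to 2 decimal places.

x_1 = 1148.88, x_2 = 1417.84, x_3 = 1157.64

Technical coefficients a_ij = z_ij / X_j:
  a_11 = 48/320 = 0.15, a_21 = 112/320 = 0.35, a_31 = 96/320 = 0.30
  a_12 = 112/280 = 0.40, a_22 = 42/280 = 0.15, a_32 = 56/280 = 0.20
  a_13 = 60/240 = 0.25, a_23 = 96/240 = 0.40, a_33 = 60/240 = 0.25
I − A =
  [   0.85    -0.40    -0.25]
  [  -0.35     0.85    -0.40]
  [  -0.30    -0.20     0.75]
Cofactors of I−A, C_ij = (−1)^(i+j)·(minor ij) (rows/columns in the sector order above):
  C_11 = (0.85)(0.75) − (-0.40)(-0.20) = 0.5575
  C_12 = −[(-0.35)(0.75) − (-0.40)(-0.30)] = 0.3825
  C_13 = (-0.35)(-0.20) − (0.85)(-0.30) = 0.3250
  C_21 = −[(-0.40)(0.75) − (-0.25)(-0.20)] = 0.3500
  C_22 = (0.85)(0.75) − (-0.25)(-0.30) = 0.5625
  C_23 = −[(0.85)(-0.20) − (-0.40)(-0.30)] = 0.2900
  C_31 = (-0.40)(-0.40) − (-0.25)(0.85) = 0.3725
  C_32 = −[(0.85)(-0.40) − (-0.25)(-0.35)] = 0.4275
  C_33 = (0.85)(0.85) − (-0.40)(-0.35) = 0.5825
det(I−A) = Σ_j (I−A)_1j·C_1j = (0.85)(0.5575) + (-0.40)(0.3825) + (-0.25)(0.3250) = 0.239625
adj(I−A) = Cᵀ =
  [ 0.5575   0.3500   0.3725]
  [ 0.3825   0.5625   0.4275]
  [ 0.3250   0.2900   0.5825]
(I − A)⁻¹ = adj(I−A) / det(I−A) ≈
  [   2.3266     1.4606     1.5545]
  [   1.5962     2.3474     1.7840]
  [   1.3563     1.2102     2.4309]
x = (I − A)⁻¹ d = adj(I−A)·d / det(I−A), with det(I−A) = 0.239625:
  x_1 = (0.5575·120 + 0.3500·340 + 0.3725·240) / 0.239625 = 275.30 / 0.239625 ≈ 1148.88
  x_2 = (0.3825·120 + 0.5625·340 + 0.4275·240) / 0.239625 = 339.75 / 0.239625 ≈ 1417.84
  x_3 = (0.3250·120 + 0.2900·340 + 0.5825·240) / 0.239625 = 277.40 / 0.239625 ≈ 1157.64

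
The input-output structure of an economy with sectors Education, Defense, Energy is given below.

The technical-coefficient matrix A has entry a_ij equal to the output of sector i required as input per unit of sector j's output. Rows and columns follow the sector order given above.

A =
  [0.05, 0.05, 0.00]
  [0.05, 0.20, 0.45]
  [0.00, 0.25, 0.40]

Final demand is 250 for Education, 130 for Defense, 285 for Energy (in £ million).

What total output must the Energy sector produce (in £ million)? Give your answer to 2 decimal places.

x_3 = 718.84

I − A =
  [   0.95    -0.05     0.00]
  [  -0.05     0.80    -0.45]
  [   0.00    -0.25     0.60]
Cofactors of I−A, C_ij = (−1)^(i+j)·(minor ij) (rows/columns in the sector order above):
  C_11 = (0.80)(0.60) − (-0.45)(-0.25) = 0.3675
  C_12 = −[(-0.05)(0.60) − (-0.45)(0.00)] = 0.0300
  C_13 = (-0.05)(-0.25) − (0.80)(0.00) = 0.0125
  C_21 = −[(-0.05)(0.60) − (0.00)(-0.25)] = 0.0300
  C_22 = (0.95)(0.60) − (0.00)(0.00) = 0.5700
  C_23 = −[(0.95)(-0.25) − (-0.05)(0.00)] = 0.2375
  C_31 = (-0.05)(-0.45) − (0.00)(0.80) = 0.0225
  C_32 = −[(0.95)(-0.45) − (0.00)(-0.05)] = 0.4275
  C_33 = (0.95)(0.80) − (-0.05)(-0.05) = 0.7575
det(I−A) = Σ_j (I−A)_1j·C_1j = (0.95)(0.3675) + (-0.05)(0.0300) + (0.00)(0.0125) = 0.347625
adj(I−A) = Cᵀ =
  [ 0.3675   0.0300   0.0225]
  [ 0.0300   0.5700   0.4275]
  [ 0.0125   0.2375   0.7575]
(I − A)⁻¹ = adj(I−A) / det(I−A) ≈
  [   1.0572     0.0863     0.0647]
  [   0.0863     1.6397     1.2298]
  [   0.0360     0.6832     2.1791]
x = (I − A)⁻¹ d = adj(I−A)·d / det(I−A), with det(I−A) = 0.347625:
  x_1 = (0.3675·250 + 0.0300·130 + 0.0225·285) / 0.347625 = 102.1875 / 0.347625 ≈ 293.96
  x_2 = (0.0300·250 + 0.5700·130 + 0.4275·285) / 0.347625 = 203.4375 / 0.347625 ≈ 585.22
  x_3 = (0.0125·250 + 0.2375·130 + 0.7575·285) / 0.347625 = 249.8875 / 0.347625 ≈ 718.84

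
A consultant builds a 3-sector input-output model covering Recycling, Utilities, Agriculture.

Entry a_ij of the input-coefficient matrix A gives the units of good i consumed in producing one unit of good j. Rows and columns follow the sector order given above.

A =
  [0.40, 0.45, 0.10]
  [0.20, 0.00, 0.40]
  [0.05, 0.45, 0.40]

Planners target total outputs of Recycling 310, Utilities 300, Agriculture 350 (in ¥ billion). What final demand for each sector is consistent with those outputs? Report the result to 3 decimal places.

I − A =
  [   0.60    -0.45    -0.10]
  [  -0.20     1.00    -0.40]
  [  -0.05    -0.45     0.60]
d = (I − A) x:
  d_1 = (+0.60)·310 + (-0.45)·300 + (-0.10)·350 = 16.000
  d_2 = (-0.20)·310 + (+1.00)·300 + (-0.40)·350 = 98.000
  d_3 = (-0.05)·310 + (-0.45)·300 + (+0.60)·350 = 59.500

d_1 = 16.000, d_2 = 98.000, d_3 = 59.500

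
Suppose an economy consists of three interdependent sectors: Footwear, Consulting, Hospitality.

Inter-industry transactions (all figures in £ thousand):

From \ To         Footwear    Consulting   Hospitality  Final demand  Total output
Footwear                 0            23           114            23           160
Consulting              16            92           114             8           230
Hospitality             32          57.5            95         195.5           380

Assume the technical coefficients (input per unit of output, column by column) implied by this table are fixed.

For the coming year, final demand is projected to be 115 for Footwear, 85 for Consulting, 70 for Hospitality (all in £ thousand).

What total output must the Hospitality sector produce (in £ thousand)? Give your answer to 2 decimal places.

Technical coefficients a_ij = z_ij / X_j:
  a_FF = 0/160 = 0.00, a_CF = 16/160 = 0.10, a_HF = 32/160 = 0.20
  a_FC = 23/230 = 0.10, a_CC = 92/230 = 0.40, a_HC = 57.5/230 = 0.25
  a_FH = 114/380 = 0.30, a_CH = 114/380 = 0.30, a_HH = 95/380 = 0.25
I − A =
  [   1.00    -0.10    -0.30]
  [  -0.10     0.60    -0.30]
  [  -0.20    -0.25     0.75]
Cofactors of I−A, C_ij = (−1)^(i+j)·(minor ij) (rows/columns in the sector order above):
  C_11 = (0.60)(0.75) − (-0.30)(-0.25) = 0.3750
  C_12 = −[(-0.10)(0.75) − (-0.30)(-0.20)] = 0.1350
  C_13 = (-0.10)(-0.25) − (0.60)(-0.20) = 0.1450
  C_21 = −[(-0.10)(0.75) − (-0.30)(-0.25)] = 0.1500
  C_22 = (1.00)(0.75) − (-0.30)(-0.20) = 0.6900
  C_23 = −[(1.00)(-0.25) − (-0.10)(-0.20)] = 0.2700
  C_31 = (-0.10)(-0.30) − (-0.30)(0.60) = 0.2100
  C_32 = −[(1.00)(-0.30) − (-0.30)(-0.10)] = 0.3300
  C_33 = (1.00)(0.60) − (-0.10)(-0.10) = 0.5900
det(I−A) = Σ_j (I−A)_1j·C_1j = (1.00)(0.3750) + (-0.10)(0.1350) + (-0.30)(0.1450) = 0.3180
adj(I−A) = Cᵀ =
  [ 0.3750   0.1500   0.2100]
  [ 0.1350   0.6900   0.3300]
  [ 0.1450   0.2700   0.5900]
(I − A)⁻¹ = adj(I−A) / det(I−A) ≈
  [   1.1792     0.4717     0.6604]
  [   0.4245     2.1698     1.0377]
  [   0.4560     0.8491     1.8553]
x = (I − A)⁻¹ d = adj(I−A)·d / det(I−A), with det(I−A) = 0.3180:
  x_F = (0.3750·115 + 0.1500·85 + 0.2100·70) / 0.3180 = 70.575 / 0.3180 ≈ 221.93
  x_C = (0.1350·115 + 0.6900·85 + 0.3300·70) / 0.3180 = 97.275 / 0.3180 ≈ 305.90
  x_H = (0.1450·115 + 0.2700·85 + 0.5900·70) / 0.3180 = 80.925 / 0.3180 ≈ 254.48

x_H = 254.48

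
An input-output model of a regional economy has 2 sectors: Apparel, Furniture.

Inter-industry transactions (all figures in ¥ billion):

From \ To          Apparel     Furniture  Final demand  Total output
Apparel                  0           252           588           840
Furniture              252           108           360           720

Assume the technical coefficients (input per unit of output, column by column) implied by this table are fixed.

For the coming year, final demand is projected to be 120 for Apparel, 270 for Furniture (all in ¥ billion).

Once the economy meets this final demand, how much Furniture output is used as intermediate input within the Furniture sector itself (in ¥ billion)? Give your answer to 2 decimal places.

z_22 = 61.61

Technical coefficients a_ij = z_ij / X_j:
  a_11 = 0/840 = 0.00, a_21 = 252/840 = 0.30
  a_12 = 252/720 = 0.35, a_22 = 108/720 = 0.15
I − A =
  [   1.00    -0.35]
  [  -0.30     0.85]
det(I−A) = (1.00)(0.85) − (-0.35)(-0.30) = 0.7450
adj(I−A) = [[0.85, 0.35], [0.30, 1.00]]
(I − A)⁻¹ = adj(I−A) / det(I−A) ≈
  [   1.1409     0.4698]
  [   0.4027     1.3423]
First solve x = (I − A)⁻¹ d = adj(I−A)·d / det(I−A); in particular x_2 = (0.30·120 + 1.00·270) / 0.7450 = 306.00 / 0.7450 ≈ 410.7383.
Intermediate flow from 2 to 2: z_22 = a_22 · x_2 = 0.15 × 306.00 / 0.7450 = 45.90 / 0.7450 ≈ 61.61.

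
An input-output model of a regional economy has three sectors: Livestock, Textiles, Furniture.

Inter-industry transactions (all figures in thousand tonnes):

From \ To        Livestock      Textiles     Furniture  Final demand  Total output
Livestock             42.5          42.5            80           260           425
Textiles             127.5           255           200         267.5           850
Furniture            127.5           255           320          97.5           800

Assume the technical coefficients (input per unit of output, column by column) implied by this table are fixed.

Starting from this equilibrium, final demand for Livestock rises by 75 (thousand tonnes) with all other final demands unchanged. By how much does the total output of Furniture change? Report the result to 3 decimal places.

Technical coefficients a_ij = z_ij / X_j:
  a_11 = 42.5/425 = 0.10, a_21 = 127.5/425 = 0.30, a_31 = 127.5/425 = 0.30
  a_12 = 42.5/850 = 0.05, a_22 = 255/850 = 0.30, a_32 = 255/850 = 0.30
  a_13 = 80/800 = 0.10, a_23 = 200/800 = 0.25, a_33 = 320/800 = 0.40
I − A =
  [   0.90    -0.05    -0.10]
  [  -0.30     0.70    -0.25]
  [  -0.30    -0.30     0.60]
Cofactors of I−A, C_ij = (−1)^(i+j)·(minor ij) (rows/columns in the sector order above):
  C_11 = (0.70)(0.60) − (-0.25)(-0.30) = 0.3450
  C_12 = −[(-0.30)(0.60) − (-0.25)(-0.30)] = 0.2550
  C_13 = (-0.30)(-0.30) − (0.70)(-0.30) = 0.3000
  C_21 = −[(-0.05)(0.60) − (-0.10)(-0.30)] = 0.0600
  C_22 = (0.90)(0.60) − (-0.10)(-0.30) = 0.5100
  C_23 = −[(0.90)(-0.30) − (-0.05)(-0.30)] = 0.2850
  C_31 = (-0.05)(-0.25) − (-0.10)(0.70) = 0.0825
  C_32 = −[(0.90)(-0.25) − (-0.10)(-0.30)] = 0.2550
  C_33 = (0.90)(0.70) − (-0.05)(-0.30) = 0.6150
det(I−A) = Σ_j (I−A)_1j·C_1j = (0.90)(0.3450) + (-0.05)(0.2550) + (-0.10)(0.3000) = 0.26775
adj(I−A) = Cᵀ =
  [ 0.3450   0.0600   0.0825]
  [ 0.2550   0.5100   0.2550]
  [ 0.3000   0.2850   0.6150]
(I − A)⁻¹ = adj(I−A) / det(I−A) ≈
  [   1.2885     0.2241     0.3081]
  [   0.9524     1.9048     0.9524]
  [   1.1204     1.0644     2.2969]
Δx = (I − A)⁻¹ Δd with Δd having +75 in the Livestock component and 0 elsewhere.
So Δx_3 = L_31 · (+75), where L_31 = adj(I−A)_31 / det(I−A) = 0.3000 / 0.26775.
Δx_3 = 0.3000 × (+75) / 0.26775 = 22.50 / 0.26775 ≈ 84.034.

Δx_3 = 84.034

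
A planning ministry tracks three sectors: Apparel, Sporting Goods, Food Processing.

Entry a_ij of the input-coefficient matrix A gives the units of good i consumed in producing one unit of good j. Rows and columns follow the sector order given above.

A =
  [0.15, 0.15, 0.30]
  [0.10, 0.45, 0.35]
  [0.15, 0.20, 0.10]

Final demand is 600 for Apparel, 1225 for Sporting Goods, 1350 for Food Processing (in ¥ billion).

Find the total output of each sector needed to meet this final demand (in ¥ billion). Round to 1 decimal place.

x_A = 2547.5, x_S = 4560.0, x_F = 2937.9

I − A =
  [   0.85    -0.15    -0.30]
  [  -0.10     0.55    -0.35]
  [  -0.15    -0.20     0.90]
Cofactors of I−A, C_ij = (−1)^(i+j)·(minor ij) (rows/columns in the sector order above):
  C_11 = (0.55)(0.90) − (-0.35)(-0.20) = 0.4250
  C_12 = −[(-0.10)(0.90) − (-0.35)(-0.15)] = 0.1425
  C_13 = (-0.10)(-0.20) − (0.55)(-0.15) = 0.1025
  C_21 = −[(-0.15)(0.90) − (-0.30)(-0.20)] = 0.1950
  C_22 = (0.85)(0.90) − (-0.30)(-0.15) = 0.7200
  C_23 = −[(0.85)(-0.20) − (-0.15)(-0.15)] = 0.1925
  C_31 = (-0.15)(-0.35) − (-0.30)(0.55) = 0.2175
  C_32 = −[(0.85)(-0.35) − (-0.30)(-0.10)] = 0.3275
  C_33 = (0.85)(0.55) − (-0.15)(-0.10) = 0.4525
det(I−A) = Σ_j (I−A)_1j·C_1j = (0.85)(0.4250) + (-0.15)(0.1425) + (-0.30)(0.1025) = 0.309125
adj(I−A) = Cᵀ =
  [ 0.4250   0.1950   0.2175]
  [ 0.1425   0.7200   0.3275]
  [ 0.1025   0.1925   0.4525]
(I − A)⁻¹ = adj(I−A) / det(I−A) ≈
  [   1.3748     0.6308     0.7036]
  [   0.4610     2.3292     1.0594]
  [   0.3316     0.6227     1.4638]
x = (I − A)⁻¹ d = adj(I−A)·d / det(I−A), with det(I−A) = 0.309125:
  x_A = (0.4250·600 + 0.1950·1225 + 0.2175·1350) / 0.309125 = 787.50 / 0.309125 ≈ 2547.5
  x_S = (0.1425·600 + 0.7200·1225 + 0.3275·1350) / 0.309125 = 1409.625 / 0.309125 ≈ 4560.0
  x_F = (0.1025·600 + 0.1925·1225 + 0.4525·1350) / 0.309125 = 908.1875 / 0.309125 ≈ 2937.9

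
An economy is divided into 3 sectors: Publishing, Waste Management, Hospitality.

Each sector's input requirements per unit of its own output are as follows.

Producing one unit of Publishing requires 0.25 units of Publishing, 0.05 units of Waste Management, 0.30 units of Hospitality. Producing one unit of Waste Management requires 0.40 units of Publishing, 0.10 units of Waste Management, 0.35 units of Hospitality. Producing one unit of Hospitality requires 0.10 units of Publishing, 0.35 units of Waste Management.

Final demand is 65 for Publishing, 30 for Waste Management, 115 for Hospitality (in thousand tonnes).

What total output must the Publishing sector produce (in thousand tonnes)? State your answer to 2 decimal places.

x_1 = 182.86

I − A =
  [   0.75    -0.40    -0.10]
  [  -0.05     0.90    -0.35]
  [  -0.30    -0.35     1.00]
Cofactors of I−A, C_ij = (−1)^(i+j)·(minor ij) (rows/columns in the sector order above):
  C_11 = (0.90)(1.00) − (-0.35)(-0.35) = 0.7775
  C_12 = −[(-0.05)(1.00) − (-0.35)(-0.30)] = 0.1550
  C_13 = (-0.05)(-0.35) − (0.90)(-0.30) = 0.2875
  C_21 = −[(-0.40)(1.00) − (-0.10)(-0.35)] = 0.4350
  C_22 = (0.75)(1.00) − (-0.10)(-0.30) = 0.7200
  C_23 = −[(0.75)(-0.35) − (-0.40)(-0.30)] = 0.3825
  C_31 = (-0.40)(-0.35) − (-0.10)(0.90) = 0.2300
  C_32 = −[(0.75)(-0.35) − (-0.10)(-0.05)] = 0.2675
  C_33 = (0.75)(0.90) − (-0.40)(-0.05) = 0.6550
det(I−A) = Σ_j (I−A)_1j·C_1j = (0.75)(0.7775) + (-0.40)(0.1550) + (-0.10)(0.2875) = 0.492375
adj(I−A) = Cᵀ =
  [ 0.7775   0.4350   0.2300]
  [ 0.1550   0.7200   0.2675]
  [ 0.2875   0.3825   0.6550]
(I − A)⁻¹ = adj(I−A) / det(I−A) ≈
  [   1.5791     0.8835     0.4671]
  [   0.3148     1.4623     0.5433]
  [   0.5839     0.7768     1.3303]
x = (I − A)⁻¹ d = adj(I−A)·d / det(I−A), with det(I−A) = 0.492375:
  x_1 = (0.7775·65 + 0.4350·30 + 0.2300·115) / 0.492375 = 90.0375 / 0.492375 ≈ 182.86
  x_2 = (0.1550·65 + 0.7200·30 + 0.2675·115) / 0.492375 = 62.4375 / 0.492375 ≈ 126.81
  x_3 = (0.2875·65 + 0.3825·30 + 0.6550·115) / 0.492375 = 105.4875 / 0.492375 ≈ 214.24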